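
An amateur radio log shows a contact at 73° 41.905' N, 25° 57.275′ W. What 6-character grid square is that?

Add 180° to longitude and 90° to latitude: 154.0454, 163.6984.
Field: lon ⌊154.0454/20⌋ = 7 → H; lat ⌊163.6984/10⌋ = 16 → Q.
Square: lon ⌊14.0454/2⌋ = 7; lat ⌊3.6984/1⌋ = 3.
Subsquare: lon ⌊0.0454/0.0833333⌋ = 0 → a; lat ⌊0.6984/0.0416667⌋ = 16 → q.

HQ73aq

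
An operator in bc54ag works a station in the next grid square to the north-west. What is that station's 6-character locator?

BC44xh

Longitude subsquare a = 0; −1 → -1, wraps to 23 = x, carry into square.
Longitude square 5; −1 → 4.
Latitude subsquare g = 6; +1 → 7 = h.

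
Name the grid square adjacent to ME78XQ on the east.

ME88aq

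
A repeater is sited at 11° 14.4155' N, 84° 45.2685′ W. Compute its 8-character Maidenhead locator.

EK71of97

Add 180° to longitude and 90° to latitude: 95.24553, 101.24026.
Field: lon ⌊95.24553/20⌋ = 4 → E; lat ⌊101.24026/10⌋ = 10 → K.
Square: lon ⌊15.24553/2⌋ = 7; lat ⌊1.24026/1⌋ = 1.
Subsquare: lon ⌊1.24553/0.0833333⌋ = 14 → o; lat ⌊0.24026/0.0416667⌋ = 5 → f.
Extended square: lon ⌊0.07886/0.00833333⌋ = 9; lat ⌊0.03192/0.00416667⌋ = 7.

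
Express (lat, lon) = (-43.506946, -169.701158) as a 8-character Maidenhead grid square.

AE56dl58

Offset from 180°W / 90°S: lon 10.29884°, lat 46.49305°.
Field: lon ⌊10.29884/20⌋ = 0 → A; lat ⌊46.49305/10⌋ = 4 → E.
Square: lon ⌊10.29884/2⌋ = 5; lat ⌊6.49305/1⌋ = 6.
Subsquare: lon ⌊0.29884/0.0833333⌋ = 3 → d; lat ⌊0.49305/0.0416667⌋ = 11 → l.
Extended square: lon ⌊0.04884/0.00833333⌋ = 5; lat ⌊0.03472/0.00416667⌋ = 8.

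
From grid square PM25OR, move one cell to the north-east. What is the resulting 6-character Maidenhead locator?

Longitude subsquare o = 14; +1 → 15 = p.
Latitude subsquare r = 17; +1 → 18 = s.

PM25ps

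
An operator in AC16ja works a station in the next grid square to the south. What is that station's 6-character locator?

AC15jx

Latitude subsquare a = 0; −1 → -1, wraps to 23 = x, carry into square.
Latitude square 6; −1 → 5.
The longitude characters are unchanged.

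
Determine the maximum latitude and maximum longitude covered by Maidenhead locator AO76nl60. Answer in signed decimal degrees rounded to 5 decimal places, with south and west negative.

56.46250, -164.85833

Field A=0, O=14: +0·20° lon, +14·10° lat → SW at lon -180°, lat 50°.
Square 7, 6: +7·2° lon, +6·1° lat → SW at lon -166°, lat 56°.
Subsquare n=13, l=11: +13·0.0833333° lon, +11·0.0416667° lat → SW at lon -164.917°, lat 56.4583°.
Extended square 6, 0: +6·0.00833333° lon, +0·0.00416667° lat → SW at lon -164.867°, lat 56.4583°.
Cell spans 0.00833333° lon × 0.00416667° lat. NE corner is SW corner plus one full cell.
latitude 56.46250, longitude -164.85833.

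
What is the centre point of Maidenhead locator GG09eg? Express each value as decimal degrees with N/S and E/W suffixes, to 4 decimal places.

20.7292° S, 59.6250° W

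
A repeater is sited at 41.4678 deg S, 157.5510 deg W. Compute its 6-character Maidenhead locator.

BE18fm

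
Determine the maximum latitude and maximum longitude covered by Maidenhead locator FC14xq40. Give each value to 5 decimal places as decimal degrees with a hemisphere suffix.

65.32917° S, 76.04167° W

Field F=5, C=2: +5·20° lon, +2·10° lat → SW at lon -80°, lat -70°.
Square 1, 4: +1·2° lon, +4·1° lat → SW at lon -78°, lat -66°.
Subsquare x=23, q=16: +23·0.0833333° lon, +16·0.0416667° lat → SW at lon -76.0833°, lat -65.3333°.
Extended square 4, 0: +4·0.00833333° lon, +0·0.00416667° lat → SW at lon -76.05°, lat -65.3333°.
Cell spans 0.00833333° lon × 0.00416667° lat. NE corner is SW corner plus one full cell.
latitude 65.32917° S, longitude 76.04167° W.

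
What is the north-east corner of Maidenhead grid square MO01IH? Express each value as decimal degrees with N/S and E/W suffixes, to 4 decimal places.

51.3333° N, 60.7500° E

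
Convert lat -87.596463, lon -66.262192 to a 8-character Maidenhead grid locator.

Add 180° to longitude and 90° to latitude: 113.73781, 2.40354.
Field: 113.73781/20 → 5 → F, 2.40354/10 → 0 → A; chars FA.
Square: 13.73781/2 → 6, 2.40354/1 → 2; chars 62.
Subsquare: 1.73781/0.0833333 → 20 → u, 0.40354/0.0416667 → 9 → j; chars uj.
Extended square: 0.07114/0.00833333 → 8, 0.02854/0.00416667 → 6; chars 86.

FA62uj86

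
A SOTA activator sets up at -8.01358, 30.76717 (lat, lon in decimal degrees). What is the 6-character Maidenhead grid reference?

Add 180° to longitude and 90° to latitude: 210.7672, 81.9864.
Field (20°×10°, letters A–R): 210.7672/20 → 10 → K, 81.9864/10 → 8 → I; chars KI.
Square (2°×1°, digits 0–9): 10.7672/2 → 5, 1.9864/1 → 1; chars 51.
Subsquare (5′×2.5′, letters a–x): 0.7672/0.0833333 → 9 → j, 0.9864/0.0416667 → 23 → x; chars jx.

KI51jx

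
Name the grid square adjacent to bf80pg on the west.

BF80og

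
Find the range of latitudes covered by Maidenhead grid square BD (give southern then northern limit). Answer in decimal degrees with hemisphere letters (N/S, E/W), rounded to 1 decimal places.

60.0° S, 50.0° S

Field B=1, D=3: +1·20° lon, +3·10° lat → SW at lon -160°, lat -60°.
Cell spans 20° lon × 10° lat.
south 60.0° S, north 50.0° S.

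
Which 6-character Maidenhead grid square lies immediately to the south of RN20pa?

Latitude subsquare a = 0; −1 → -1, wraps to 23 = x, carry into square.
Latitude square 0; −1 → -1, wraps to 9, carry into field.
Latitude field N = 13; −1 → 12 = M.
The longitude characters are unchanged.

RM29px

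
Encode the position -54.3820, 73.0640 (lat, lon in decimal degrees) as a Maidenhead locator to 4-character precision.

MD65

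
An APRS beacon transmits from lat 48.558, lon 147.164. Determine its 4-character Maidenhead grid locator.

QN38

Shift to the Maidenhead origin (180°W, 90°S): lon 327.16, lat 138.56.
Field: 327.16/20 → 16 → Q, 138.56/10 → 13 → N; chars QN.
Square: 7.16/2 → 3, 8.56/1 → 8; chars 38.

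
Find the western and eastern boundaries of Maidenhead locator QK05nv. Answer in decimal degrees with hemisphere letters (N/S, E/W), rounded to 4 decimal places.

141.0833° E, 141.1667° E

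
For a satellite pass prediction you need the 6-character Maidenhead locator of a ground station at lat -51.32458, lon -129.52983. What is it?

Add 180° to longitude and 90° to latitude: 50.4702, 38.6754.
Field: 50.4702/20 → 2 → C, 38.6754/10 → 3 → D; chars CD.
Square: 10.4702/2 → 5, 8.6754/1 → 8; chars 58.
Subsquare: 0.4702/0.0833333 → 5 → f, 0.6754/0.0416667 → 16 → q; chars fq.

CD58fq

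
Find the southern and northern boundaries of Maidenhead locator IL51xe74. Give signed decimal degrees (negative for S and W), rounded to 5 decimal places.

21.18333, 21.18750

Field I=8, L=11: +8·20° lon, +11·10° lat → SW at lon -20°, lat 20°.
Square 5, 1: +5·2° lon, +1·1° lat → SW at lon -10°, lat 21°.
Subsquare x=23, e=4: +23·0.0833333° lon, +4·0.0416667° lat → SW at lon -8.08333°, lat 21.1667°.
Extended square 7, 4: +7·0.00833333° lon, +4·0.00416667° lat → SW at lon -8.025°, lat 21.1833°.
Cell spans 0.00833333° lon × 0.00416667° lat.
south 21.18333, north 21.18750.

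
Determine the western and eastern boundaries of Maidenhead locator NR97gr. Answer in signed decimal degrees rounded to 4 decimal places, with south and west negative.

98.5000, 98.5833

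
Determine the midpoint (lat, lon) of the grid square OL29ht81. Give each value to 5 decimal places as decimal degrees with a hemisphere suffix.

29.79792° N, 104.65417° E

Field O=14, L=11: +14·20° lon, +11·10° lat → SW at lon 100°, lat 20°.
Square 2, 9: +2·2° lon, +9·1° lat → SW at lon 104°, lat 29°.
Subsquare h=7, t=19: +7·0.0833333° lon, +19·0.0416667° lat → SW at lon 104.583°, lat 29.7917°.
Extended square 8, 1: +8·0.00833333° lon, +1·0.00416667° lat → SW at lon 104.65°, lat 29.7958°.
Cell spans 0.00833333° lon × 0.00416667° lat. Centre is SW corner plus half of each.
latitude 29.79792° N, longitude 104.65417° E.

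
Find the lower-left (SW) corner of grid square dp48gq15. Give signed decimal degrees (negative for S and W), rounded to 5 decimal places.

Field D=3, P=15: +3·20° lon, +15·10° lat → SW at lon -120°, lat 60°.
Square 4, 8: +4·2° lon, +8·1° lat → SW at lon -112°, lat 68°.
Subsquare g=6, q=16: +6·0.0833333° lon, +16·0.0416667° lat → SW at lon -111.5°, lat 68.6667°.
Extended square 1, 5: +1·0.00833333° lon, +5·0.00416667° lat → SW at lon -111.492°, lat 68.6875°.
latitude 68.68750, longitude -111.49167.

68.68750, -111.49167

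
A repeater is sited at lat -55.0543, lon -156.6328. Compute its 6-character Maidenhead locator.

Shift to the Maidenhead origin (180°W, 90°S): lon 23.3672, lat 34.9457.
Field (20°×10°, letters A–R): 23.3672/20 → 1 → B, 34.9457/10 → 3 → D; chars BD.
Square (2°×1°, digits 0–9): 3.3672/2 → 1, 4.9457/1 → 4; chars 14.
Subsquare (5′×2.5′, letters a–x): 1.3672/0.0833333 → 16 → q, 0.9457/0.0416667 → 22 → w; chars qw.

BD14qw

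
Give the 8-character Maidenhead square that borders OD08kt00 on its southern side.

Latitude extended square 0; −1 → -1, wraps to 9, carry into subsquare.
Latitude subsquare t = 19; −1 → 18 = s.
The longitude characters are unchanged.

OD08ks09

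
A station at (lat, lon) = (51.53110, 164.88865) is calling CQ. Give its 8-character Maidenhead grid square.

RO21km67

Shift to the Maidenhead origin (180°W, 90°S): lon 344.88865, lat 141.53110.
Field: lon ⌊344.88865/20⌋ = 17 → R; lat ⌊141.53110/10⌋ = 14 → O.
Square: lon ⌊4.88865/2⌋ = 2; lat ⌊1.53110/1⌋ = 1.
Subsquare: lon ⌊0.88865/0.0833333⌋ = 10 → k; lat ⌊0.53110/0.0416667⌋ = 12 → m.
Extended square: lon ⌊0.05532/0.00833333⌋ = 6; lat ⌊0.03110/0.00416667⌋ = 7.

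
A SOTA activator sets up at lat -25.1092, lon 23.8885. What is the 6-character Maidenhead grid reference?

KG14wv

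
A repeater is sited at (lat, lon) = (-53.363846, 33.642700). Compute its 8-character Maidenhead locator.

Add 180° to longitude and 90° to latitude: 213.64270, 36.63615.
Field: 213.64270/20 → 10 → K, 36.63615/10 → 3 → D; chars KD.
Square: 13.64270/2 → 6, 6.63615/1 → 6; chars 66.
Subsquare: 1.64270/0.0833333 → 19 → t, 0.63615/0.0416667 → 15 → p; chars tp.
Extended square: 0.05937/0.00833333 → 7, 0.01115/0.00416667 → 2; chars 72.

KD66tp72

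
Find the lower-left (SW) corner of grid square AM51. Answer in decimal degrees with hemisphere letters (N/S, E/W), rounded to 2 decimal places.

31.00° N, 170.00° W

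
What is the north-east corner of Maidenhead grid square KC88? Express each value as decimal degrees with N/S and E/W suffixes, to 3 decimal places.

61.000° S, 38.000° E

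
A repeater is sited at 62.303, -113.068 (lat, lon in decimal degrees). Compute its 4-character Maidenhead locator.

Shift to the Maidenhead origin (180°W, 90°S): lon 66.93, lat 152.30.
Field (20°×10°, letters A–R): 66.93/20 → 3 → D, 152.30/10 → 15 → P; chars DP.
Square (2°×1°, digits 0–9): 6.93/2 → 3, 2.30/1 → 2; chars 32.

DP32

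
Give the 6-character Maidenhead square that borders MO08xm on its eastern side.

Longitude subsquare x = 23; +1 → 24, wraps to 0 = a, carry into square.
Longitude square 0; +1 → 1.
The latitude characters are unchanged.

MO18am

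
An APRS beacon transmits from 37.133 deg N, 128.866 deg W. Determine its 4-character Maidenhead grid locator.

CM57

Shift to the Maidenhead origin (180°W, 90°S): lon 51.13, lat 127.13.
Field: 51.13/20 → 2 → C, 127.13/10 → 12 → M; chars CM.
Square: 11.13/2 → 5, 7.13/1 → 7; chars 57.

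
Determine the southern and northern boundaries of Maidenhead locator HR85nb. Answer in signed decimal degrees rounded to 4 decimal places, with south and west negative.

Field H=7, R=17: +7·20° lon, +17·10° lat → SW at lon -40°, lat 80°.
Square 8, 5: +8·2° lon, +5·1° lat → SW at lon -24°, lat 85°.
Subsquare n=13, b=1: +13·0.0833333° lon, +1·0.0416667° lat → SW at lon -22.9167°, lat 85.0417°.
Cell spans 0.0833333° lon × 0.0416667° lat.
south 85.0417, north 85.0833.

85.0417, 85.0833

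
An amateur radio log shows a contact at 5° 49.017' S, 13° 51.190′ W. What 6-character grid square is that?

Offset from 180°W / 90°S: lon 166.1468°, lat 84.1830°.
Field: lon ⌊166.1468/20⌋ = 8 → I; lat ⌊84.1830/10⌋ = 8 → I.
Square: lon ⌊6.1468/2⌋ = 3; lat ⌊4.1830/1⌋ = 4.
Subsquare: lon ⌊0.1468/0.0833333⌋ = 1 → b; lat ⌊0.1830/0.0416667⌋ = 4 → e.

II34be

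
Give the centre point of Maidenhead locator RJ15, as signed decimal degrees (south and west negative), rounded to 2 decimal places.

5.50, 163.00

Field R=17, J=9: +17·20° lon, +9·10° lat → SW at lon 160°, lat 0°.
Square 1, 5: +1·2° lon, +5·1° lat → SW at lon 162°, lat 5°.
Cell spans 2° lon × 1° lat. Centre is SW corner plus half of each.
latitude 5.50, longitude 163.00.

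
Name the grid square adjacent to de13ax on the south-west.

DE03xw

Longitude subsquare a = 0; −1 → -1, wraps to 23 = x, carry into square.
Longitude square 1; −1 → 0.
Latitude subsquare x = 23; −1 → 22 = w.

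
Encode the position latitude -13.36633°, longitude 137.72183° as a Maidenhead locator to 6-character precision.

Add 180° to longitude and 90° to latitude: 317.7218, 76.6337.
Field (20°×10°, letters A–R): lon ⌊317.7218/20⌋ = 15 → P; lat ⌊76.6337/10⌋ = 7 → H.
Square (2°×1°, digits 0–9): lon ⌊17.7218/2⌋ = 8; lat ⌊6.6337/1⌋ = 6.
Subsquare (5′×2.5′, letters a–x): lon ⌊1.7218/0.0833333⌋ = 20 → u; lat ⌊0.6337/0.0416667⌋ = 15 → p.

PH86up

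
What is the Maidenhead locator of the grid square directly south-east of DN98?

EN07

Longitude square 9; +1 → 10, wraps to 0, carry into field.
Longitude field D = 3; +1 → 4 = E.
Latitude square 8; −1 → 7.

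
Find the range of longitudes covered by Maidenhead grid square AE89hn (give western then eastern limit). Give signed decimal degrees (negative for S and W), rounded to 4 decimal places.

Field A=0, E=4: +0·20° lon, +4·10° lat → SW at lon -180°, lat -50°.
Square 8, 9: +8·2° lon, +9·1° lat → SW at lon -164°, lat -41°.
Subsquare h=7, n=13: +7·0.0833333° lon, +13·0.0416667° lat → SW at lon -163.417°, lat -40.4583°.
Cell spans 0.0833333° lon × 0.0416667° lat.
west -163.4167, east -163.3333.

-163.4167, -163.3333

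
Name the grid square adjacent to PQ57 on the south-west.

PQ46

Longitude square 5; −1 → 4.
Latitude square 7; −1 → 6.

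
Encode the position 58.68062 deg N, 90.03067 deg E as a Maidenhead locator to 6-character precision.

Offset from 180°W / 90°S: lon 270.0307°, lat 148.6806°.
Field: lon ⌊270.0307/20⌋ = 13 → N; lat ⌊148.6806/10⌋ = 14 → O.
Square: lon ⌊10.0307/2⌋ = 5; lat ⌊8.6806/1⌋ = 8.
Subsquare: lon ⌊0.0307/0.0833333⌋ = 0 → a; lat ⌊0.6806/0.0416667⌋ = 16 → q.

NO58aq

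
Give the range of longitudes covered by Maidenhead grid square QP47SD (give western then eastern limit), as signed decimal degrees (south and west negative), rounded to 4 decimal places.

149.5000, 149.5833

Field Q=16, P=15: +16·20° lon, +15·10° lat → SW at lon 140°, lat 60°.
Square 4, 7: +4·2° lon, +7·1° lat → SW at lon 148°, lat 67°.
Subsquare s=18, d=3: +18·0.0833333° lon, +3·0.0416667° lat → SW at lon 149.5°, lat 67.125°.
Cell spans 0.0833333° lon × 0.0416667° lat.
west 149.5000, east 149.5833.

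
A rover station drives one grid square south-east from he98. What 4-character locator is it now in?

IE07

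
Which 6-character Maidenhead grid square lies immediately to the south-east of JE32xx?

JE42aw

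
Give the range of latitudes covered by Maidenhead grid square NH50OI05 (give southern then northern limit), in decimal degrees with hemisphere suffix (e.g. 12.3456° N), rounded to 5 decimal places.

Field N=13, H=7: +13·20° lon, +7·10° lat → SW at lon 80°, lat -20°.
Square 5, 0: +5·2° lon, +0·1° lat → SW at lon 90°, lat -20°.
Subsquare o=14, i=8: +14·0.0833333° lon, +8·0.0416667° lat → SW at lon 91.1667°, lat -19.6667°.
Extended square 0, 5: +0·0.00833333° lon, +5·0.00416667° lat → SW at lon 91.1667°, lat -19.6458°.
Cell spans 0.00833333° lon × 0.00416667° lat.
south 19.64583° S, north 19.64167° S.

19.64583° S, 19.64167° S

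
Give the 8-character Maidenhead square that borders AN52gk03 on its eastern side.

Longitude extended square 0; +1 → 1.
The latitude characters are unchanged.

AN52gk13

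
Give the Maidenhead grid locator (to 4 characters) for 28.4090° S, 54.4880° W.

Add 180° to longitude and 90° to latitude: 125.51, 61.59.
Field (20°×10°, letters A–R): lon ⌊125.51/20⌋ = 6 → G; lat ⌊61.59/10⌋ = 6 → G.
Square (2°×1°, digits 0–9): lon ⌊5.51/2⌋ = 2; lat ⌊1.59/1⌋ = 1.

GG21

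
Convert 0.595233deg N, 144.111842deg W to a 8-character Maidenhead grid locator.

Offset from 180°W / 90°S: lon 35.88816°, lat 90.59523°.
Field (20°×10°, letters A–R): 35.88816/20 → 1 → B, 90.59523/10 → 9 → J; chars BJ.
Square (2°×1°, digits 0–9): 15.88816/2 → 7, 0.59523/1 → 0; chars 70.
Subsquare (5′×2.5′, letters a–x): 1.88816/0.0833333 → 22 → w, 0.59523/0.0416667 → 14 → o; chars wo.
Extended square (30″×15″, digits 0–9): 0.05482/0.00833333 → 6, 0.01190/0.00416667 → 2; chars 62.

BJ70wo62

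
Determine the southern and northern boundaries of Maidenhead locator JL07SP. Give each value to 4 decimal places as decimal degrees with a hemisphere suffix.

27.6250° N, 27.6667° N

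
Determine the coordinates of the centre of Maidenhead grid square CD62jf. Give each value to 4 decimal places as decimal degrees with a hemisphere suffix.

57.7708° S, 127.2083° W

Field C=2, D=3: +2·20° lon, +3·10° lat → SW at lon -140°, lat -60°.
Square 6, 2: +6·2° lon, +2·1° lat → SW at lon -128°, lat -58°.
Subsquare j=9, f=5: +9·0.0833333° lon, +5·0.0416667° lat → SW at lon -127.25°, lat -57.7917°.
Cell spans 0.0833333° lon × 0.0416667° lat. Centre is SW corner plus half of each.
latitude 57.7708° S, longitude 127.2083° W.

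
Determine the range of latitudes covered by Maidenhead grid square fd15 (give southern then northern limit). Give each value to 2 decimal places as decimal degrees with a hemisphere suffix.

55.00° S, 54.00° S

Field F=5, D=3: +5·20° lon, +3·10° lat → SW at lon -80°, lat -60°.
Square 1, 5: +1·2° lon, +5·1° lat → SW at lon -78°, lat -55°.
Cell spans 2° lon × 1° lat.
south 55.00° S, north 54.00° S.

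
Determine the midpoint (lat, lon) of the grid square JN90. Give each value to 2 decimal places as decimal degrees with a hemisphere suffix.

Field J=9, N=13: +9·20° lon, +13·10° lat → SW at lon 0°, lat 40°.
Square 9, 0: +9·2° lon, +0·1° lat → SW at lon 18°, lat 40°.
Cell spans 2° lon × 1° lat. Centre is SW corner plus half of each.
latitude 40.50° N, longitude 19.00° E.

40.50° N, 19.00° E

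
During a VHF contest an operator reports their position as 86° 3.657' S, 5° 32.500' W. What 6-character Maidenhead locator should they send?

IA73fw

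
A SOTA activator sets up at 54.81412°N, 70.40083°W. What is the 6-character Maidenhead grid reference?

FO44tt

Offset from 180°W / 90°S: lon 109.5992°, lat 144.8141°.
Field: 109.5992/20 → 5 → F, 144.8141/10 → 14 → O; chars FO.
Square: 9.5992/2 → 4, 4.8141/1 → 4; chars 44.
Subsquare: 1.5992/0.0833333 → 19 → t, 0.8141/0.0416667 → 19 → t; chars tt.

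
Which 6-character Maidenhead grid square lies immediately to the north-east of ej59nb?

EJ59oc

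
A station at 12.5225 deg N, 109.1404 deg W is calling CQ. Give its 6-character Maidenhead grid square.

DK52km

Offset from 180°W / 90°S: lon 70.8596°, lat 102.5225°.
Field: lon ⌊70.8596/20⌋ = 3 → D; lat ⌊102.5225/10⌋ = 10 → K.
Square: lon ⌊10.8596/2⌋ = 5; lat ⌊2.5225/1⌋ = 2.
Subsquare: lon ⌊0.8596/0.0833333⌋ = 10 → k; lat ⌊0.5225/0.0416667⌋ = 12 → m.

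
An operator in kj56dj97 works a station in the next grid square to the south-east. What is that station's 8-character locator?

KJ56ej06

Longitude extended square 9; +1 → 10, wraps to 0, carry into subsquare.
Longitude subsquare d = 3; +1 → 4 = e.
Latitude extended square 7; −1 → 6.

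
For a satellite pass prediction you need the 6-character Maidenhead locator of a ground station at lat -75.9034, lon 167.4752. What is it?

RB34rc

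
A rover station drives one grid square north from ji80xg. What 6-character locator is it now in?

JI80xh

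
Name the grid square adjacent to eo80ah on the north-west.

EO70xi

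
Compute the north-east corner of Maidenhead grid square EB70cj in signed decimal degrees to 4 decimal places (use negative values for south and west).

Field E=4, B=1: +4·20° lon, +1·10° lat → SW at lon -100°, lat -80°.
Square 7, 0: +7·2° lon, +0·1° lat → SW at lon -86°, lat -80°.
Subsquare c=2, j=9: +2·0.0833333° lon, +9·0.0416667° lat → SW at lon -85.8333°, lat -79.625°.
Cell spans 0.0833333° lon × 0.0416667° lat. NE corner is SW corner plus one full cell.
latitude -79.5833, longitude -85.7500.

-79.5833, -85.7500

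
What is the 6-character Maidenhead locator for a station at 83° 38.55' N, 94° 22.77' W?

ER23tp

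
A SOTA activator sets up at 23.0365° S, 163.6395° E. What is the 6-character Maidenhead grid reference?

RG16tx

Add 180° to longitude and 90° to latitude: 343.6395, 66.9635.
Field: 343.6395/20 → 17 → R, 66.9635/10 → 6 → G; chars RG.
Square: 3.6395/2 → 1, 6.9635/1 → 6; chars 16.
Subsquare: 1.6395/0.0833333 → 19 → t, 0.9635/0.0416667 → 23 → x; chars tx.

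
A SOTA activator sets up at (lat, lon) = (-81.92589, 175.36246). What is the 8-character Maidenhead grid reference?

RA78qb37

Shift to the Maidenhead origin (180°W, 90°S): lon 355.36246, lat 8.07411.
Field: 355.36246/20 → 17 → R, 8.07411/10 → 0 → A; chars RA.
Square: 15.36246/2 → 7, 8.07411/1 → 8; chars 78.
Subsquare: 1.36246/0.0833333 → 16 → q, 0.07411/0.0416667 → 1 → b; chars qb.
Extended square: 0.02913/0.00833333 → 3, 0.03244/0.00416667 → 7; chars 37.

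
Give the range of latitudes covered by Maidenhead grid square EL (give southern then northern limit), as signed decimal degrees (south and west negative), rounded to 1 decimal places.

Field E=4, L=11: +4·20° lon, +11·10° lat → SW at lon -100°, lat 20°.
Cell spans 20° lon × 10° lat.
south 20.0, north 30.0.

20.0, 30.0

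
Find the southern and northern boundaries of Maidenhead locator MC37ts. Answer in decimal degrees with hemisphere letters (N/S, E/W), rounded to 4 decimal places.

62.2500° S, 62.2083° S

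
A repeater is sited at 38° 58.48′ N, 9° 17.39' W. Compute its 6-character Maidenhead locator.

IM58ix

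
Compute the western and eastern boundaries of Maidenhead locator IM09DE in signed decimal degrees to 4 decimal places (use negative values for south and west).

Field I=8, M=12: +8·20° lon, +12·10° lat → SW at lon -20°, lat 30°.
Square 0, 9: +0·2° lon, +9·1° lat → SW at lon -20°, lat 39°.
Subsquare d=3, e=4: +3·0.0833333° lon, +4·0.0416667° lat → SW at lon -19.75°, lat 39.1667°.
Cell spans 0.0833333° lon × 0.0416667° lat.
west -19.7500, east -19.6667.

-19.7500, -19.6667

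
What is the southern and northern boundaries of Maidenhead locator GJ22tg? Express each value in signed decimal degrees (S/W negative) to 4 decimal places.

Field G=6, J=9: +6·20° lon, +9·10° lat → SW at lon -60°, lat 0°.
Square 2, 2: +2·2° lon, +2·1° lat → SW at lon -56°, lat 2°.
Subsquare t=19, g=6: +19·0.0833333° lon, +6·0.0416667° lat → SW at lon -54.4167°, lat 2.25°.
Cell spans 0.0833333° lon × 0.0416667° lat.
south 2.2500, north 2.2917.

2.2500, 2.2917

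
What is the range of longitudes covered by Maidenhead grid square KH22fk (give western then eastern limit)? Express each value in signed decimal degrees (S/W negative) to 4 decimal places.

Field K=10, H=7: +10·20° lon, +7·10° lat → SW at lon 20°, lat -20°.
Square 2, 2: +2·2° lon, +2·1° lat → SW at lon 24°, lat -18°.
Subsquare f=5, k=10: +5·0.0833333° lon, +10·0.0416667° lat → SW at lon 24.4167°, lat -17.5833°.
Cell spans 0.0833333° lon × 0.0416667° lat.
west 24.4167, east 24.5000.

24.4167, 24.5000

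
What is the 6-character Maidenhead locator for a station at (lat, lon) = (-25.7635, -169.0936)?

AG54kf

Add 180° to longitude and 90° to latitude: 10.9064, 64.2365.
Field: lon ⌊10.9064/20⌋ = 0 → A; lat ⌊64.2365/10⌋ = 6 → G.
Square: lon ⌊10.9064/2⌋ = 5; lat ⌊4.2365/1⌋ = 4.
Subsquare: lon ⌊0.9064/0.0833333⌋ = 10 → k; lat ⌊0.2365/0.0416667⌋ = 5 → f.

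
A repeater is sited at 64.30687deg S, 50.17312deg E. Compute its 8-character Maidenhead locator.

LC55cq06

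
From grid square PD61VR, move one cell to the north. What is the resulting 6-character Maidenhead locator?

PD61vs

Latitude subsquare r = 17; +1 → 18 = s.
The longitude characters are unchanged.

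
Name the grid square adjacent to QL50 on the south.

QK59

Latitude square 0; −1 → -1, wraps to 9, carry into field.
Latitude field L = 11; −1 → 10 = K.
The longitude characters are unchanged.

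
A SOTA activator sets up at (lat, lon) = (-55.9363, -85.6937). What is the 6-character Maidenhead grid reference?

Add 180° to longitude and 90° to latitude: 94.3063, 34.0637.
Field: 94.3063/20 → 4 → E, 34.0637/10 → 3 → D; chars ED.
Square: 14.3063/2 → 7, 4.0637/1 → 4; chars 74.
Subsquare: 0.3063/0.0833333 → 3 → d, 0.0637/0.0416667 → 1 → b; chars db.

ED74db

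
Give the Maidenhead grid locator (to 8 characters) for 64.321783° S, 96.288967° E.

Add 180° to longitude and 90° to latitude: 276.28897, 25.67822.
Field: 276.28897/20 → 13 → N, 25.67822/10 → 2 → C; chars NC.
Square: 16.28897/2 → 8, 5.67822/1 → 5; chars 85.
Subsquare: 0.28897/0.0833333 → 3 → d, 0.67822/0.0416667 → 16 → q; chars dq.
Extended square: 0.03897/0.00833333 → 4, 0.01155/0.00416667 → 2; chars 42.

NC85dq42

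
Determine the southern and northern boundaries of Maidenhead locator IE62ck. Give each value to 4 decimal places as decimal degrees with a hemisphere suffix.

47.5833° S, 47.5417° S

Field I=8, E=4: +8·20° lon, +4·10° lat → SW at lon -20°, lat -50°.
Square 6, 2: +6·2° lon, +2·1° lat → SW at lon -8°, lat -48°.
Subsquare c=2, k=10: +2·0.0833333° lon, +10·0.0416667° lat → SW at lon -7.83333°, lat -47.5833°.
Cell spans 0.0833333° lon × 0.0416667° lat.
south 47.5833° S, north 47.5417° S.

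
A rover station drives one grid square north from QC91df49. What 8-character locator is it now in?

QC91dg40

Latitude extended square 9; +1 → 10, wraps to 0, carry into subsquare.
Latitude subsquare f = 5; +1 → 6 = g.
The longitude characters are unchanged.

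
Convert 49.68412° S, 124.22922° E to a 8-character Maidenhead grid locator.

Add 180° to longitude and 90° to latitude: 304.22922, 40.31588.
Field: 304.22922/20 → 15 → P, 40.31588/10 → 4 → E; chars PE.
Square: 4.22922/2 → 2, 0.31588/1 → 0; chars 20.
Subsquare: 0.22922/0.0833333 → 2 → c, 0.31588/0.0416667 → 7 → h; chars ch.
Extended square: 0.06255/0.00833333 → 7, 0.02421/0.00416667 → 5; chars 75.

PE20ch75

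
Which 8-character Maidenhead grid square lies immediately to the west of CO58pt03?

Longitude extended square 0; −1 → -1, wraps to 9, carry into subsquare.
Longitude subsquare p = 15; −1 → 14 = o.
The latitude characters are unchanged.

CO58ot93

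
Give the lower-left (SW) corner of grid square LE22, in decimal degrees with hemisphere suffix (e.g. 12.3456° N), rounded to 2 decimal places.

48.00° S, 44.00° E

Field L=11, E=4: +11·20° lon, +4·10° lat → SW at lon 40°, lat -50°.
Square 2, 2: +2·2° lon, +2·1° lat → SW at lon 44°, lat -48°.
latitude 48.00° S, longitude 44.00° E.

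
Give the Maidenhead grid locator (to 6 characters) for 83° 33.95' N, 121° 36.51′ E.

PR03tn

Add 180° to longitude and 90° to latitude: 301.6085, 173.5658.
Field: lon ⌊301.6085/20⌋ = 15 → P; lat ⌊173.5658/10⌋ = 17 → R.
Square: lon ⌊1.6085/2⌋ = 0; lat ⌊3.5658/1⌋ = 3.
Subsquare: lon ⌊1.6085/0.0833333⌋ = 19 → t; lat ⌊0.5658/0.0416667⌋ = 13 → n.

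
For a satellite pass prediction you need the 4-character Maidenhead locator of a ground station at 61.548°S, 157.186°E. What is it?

Add 180° to longitude and 90° to latitude: 337.19, 28.45.
Field: lon ⌊337.19/20⌋ = 16 → Q; lat ⌊28.45/10⌋ = 2 → C.
Square: lon ⌊17.19/2⌋ = 8; lat ⌊8.45/1⌋ = 8.

QC88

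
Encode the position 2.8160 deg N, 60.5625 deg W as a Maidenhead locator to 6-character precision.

Add 180° to longitude and 90° to latitude: 119.4375, 92.8160.
Field: 119.4375/20 → 5 → F, 92.8160/10 → 9 → J; chars FJ.
Square: 19.4375/2 → 9, 2.8160/1 → 2; chars 92.
Subsquare: 1.4375/0.0833333 → 17 → r, 0.8160/0.0416667 → 19 → t; chars rt.

FJ92rt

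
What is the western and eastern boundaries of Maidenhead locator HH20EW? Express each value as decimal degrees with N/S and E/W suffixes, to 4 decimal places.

35.6667° W, 35.5833° W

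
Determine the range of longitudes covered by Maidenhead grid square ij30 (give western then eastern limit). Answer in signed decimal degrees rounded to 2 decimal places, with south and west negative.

-14.00, -12.00

Field I=8, J=9: +8·20° lon, +9·10° lat → SW at lon -20°, lat 0°.
Square 3, 0: +3·2° lon, +0·1° lat → SW at lon -14°, lat 0°.
Cell spans 2° lon × 1° lat.
west -14.00, east -12.00.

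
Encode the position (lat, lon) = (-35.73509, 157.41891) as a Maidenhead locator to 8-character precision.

QF84rg03

Offset from 180°W / 90°S: lon 337.41891°, lat 54.26491°.
Field (20°×10°, letters A–R): 337.41891/20 → 16 → Q, 54.26491/10 → 5 → F; chars QF.
Square (2°×1°, digits 0–9): 17.41891/2 → 8, 4.26491/1 → 4; chars 84.
Subsquare (5′×2.5′, letters a–x): 1.41891/0.0833333 → 17 → r, 0.26491/0.0416667 → 6 → g; chars rg.
Extended square (30″×15″, digits 0–9): 0.00224/0.00833333 → 0, 0.01491/0.00416667 → 3; chars 03.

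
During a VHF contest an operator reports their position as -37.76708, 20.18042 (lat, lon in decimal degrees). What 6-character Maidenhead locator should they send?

KF02cf

Shift to the Maidenhead origin (180°W, 90°S): lon 200.1804, lat 52.2329.
Field (20°×10°, letters A–R): 200.1804/20 → 10 → K, 52.2329/10 → 5 → F; chars KF.
Square (2°×1°, digits 0–9): 0.1804/2 → 0, 2.2329/1 → 2; chars 02.
Subsquare (5′×2.5′, letters a–x): 0.1804/0.0833333 → 2 → c, 0.2329/0.0416667 → 5 → f; chars cf.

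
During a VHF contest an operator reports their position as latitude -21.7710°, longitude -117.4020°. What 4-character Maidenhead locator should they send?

DG18

Add 180° to longitude and 90° to latitude: 62.60, 68.23.
Field: 62.60/20 → 3 → D, 68.23/10 → 6 → G; chars DG.
Square: 2.60/2 → 1, 8.23/1 → 8; chars 18.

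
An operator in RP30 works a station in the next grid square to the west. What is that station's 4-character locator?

RP20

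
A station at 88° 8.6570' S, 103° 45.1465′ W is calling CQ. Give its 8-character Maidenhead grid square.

Offset from 180°W / 90°S: lon 76.24756°, lat 1.85572°.
Field: 76.24756/20 → 3 → D, 1.85572/10 → 0 → A; chars DA.
Square: 16.24756/2 → 8, 1.85572/1 → 1; chars 81.
Subsquare: 0.24756/0.0833333 → 2 → c, 0.85572/0.0416667 → 20 → u; chars cu.
Extended square: 0.08089/0.00833333 → 9, 0.02238/0.00416667 → 5; chars 95.

DA81cu95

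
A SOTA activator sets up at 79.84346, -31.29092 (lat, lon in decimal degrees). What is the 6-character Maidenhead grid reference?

Offset from 180°W / 90°S: lon 148.7091°, lat 169.8435°.
Field: 148.7091/20 → 7 → H, 169.8435/10 → 16 → Q; chars HQ.
Square: 8.7091/2 → 4, 9.8435/1 → 9; chars 49.
Subsquare: 0.7091/0.0833333 → 8 → i, 0.8435/0.0416667 → 20 → u; chars iu.

HQ49iu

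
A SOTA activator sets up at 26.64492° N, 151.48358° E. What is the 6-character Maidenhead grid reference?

QL56rp

Add 180° to longitude and 90° to latitude: 331.4836, 116.6449.
Field (20°×10°, letters A–R): lon ⌊331.4836/20⌋ = 16 → Q; lat ⌊116.6449/10⌋ = 11 → L.
Square (2°×1°, digits 0–9): lon ⌊11.4836/2⌋ = 5; lat ⌊6.6449/1⌋ = 6.
Subsquare (5′×2.5′, letters a–x): lon ⌊1.4836/0.0833333⌋ = 17 → r; lat ⌊0.6449/0.0416667⌋ = 15 → p.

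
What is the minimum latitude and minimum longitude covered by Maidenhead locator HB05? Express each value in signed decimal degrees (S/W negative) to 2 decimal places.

Field H=7, B=1: +7·20° lon, +1·10° lat → SW at lon -40°, lat -80°.
Square 0, 5: +0·2° lon, +5·1° lat → SW at lon -40°, lat -75°.
latitude -75.00, longitude -40.00.

-75.00, -40.00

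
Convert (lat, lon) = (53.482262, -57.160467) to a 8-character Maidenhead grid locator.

Shift to the Maidenhead origin (180°W, 90°S): lon 122.83953, lat 143.48226.
Field: 122.83953/20 → 6 → G, 143.48226/10 → 14 → O; chars GO.
Square: 2.83953/2 → 1, 3.48226/1 → 3; chars 13.
Subsquare: 0.83953/0.0833333 → 10 → k, 0.48226/0.0416667 → 11 → l; chars kl.
Extended square: 0.00620/0.00833333 → 0, 0.02393/0.00416667 → 5; chars 05.

GO13kl05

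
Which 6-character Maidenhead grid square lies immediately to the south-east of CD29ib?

Longitude subsquare i = 8; +1 → 9 = j.
Latitude subsquare b = 1; −1 → 0 = a.

CD29ja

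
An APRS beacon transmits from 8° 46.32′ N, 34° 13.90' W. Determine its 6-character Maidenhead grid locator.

HJ28vs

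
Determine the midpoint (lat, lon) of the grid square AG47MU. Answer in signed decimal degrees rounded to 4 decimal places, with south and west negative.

Field A=0, G=6: +0·20° lon, +6·10° lat → SW at lon -180°, lat -30°.
Square 4, 7: +4·2° lon, +7·1° lat → SW at lon -172°, lat -23°.
Subsquare m=12, u=20: +12·0.0833333° lon, +20·0.0416667° lat → SW at lon -171°, lat -22.1667°.
Cell spans 0.0833333° lon × 0.0416667° lat. Centre is SW corner plus half of each.
latitude -22.1458, longitude -170.9583.

-22.1458, -170.9583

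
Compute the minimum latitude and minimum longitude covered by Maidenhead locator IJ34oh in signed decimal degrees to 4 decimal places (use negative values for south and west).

Field I=8, J=9: +8·20° lon, +9·10° lat → SW at lon -20°, lat 0°.
Square 3, 4: +3·2° lon, +4·1° lat → SW at lon -14°, lat 4°.
Subsquare o=14, h=7: +14·0.0833333° lon, +7·0.0416667° lat → SW at lon -12.8333°, lat 4.29167°.
latitude 4.2917, longitude -12.8333.

4.2917, -12.8333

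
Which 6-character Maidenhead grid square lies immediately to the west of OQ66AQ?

OQ56xq

Longitude subsquare a = 0; −1 → -1, wraps to 23 = x, carry into square.
Longitude square 6; −1 → 5.
The latitude characters are unchanged.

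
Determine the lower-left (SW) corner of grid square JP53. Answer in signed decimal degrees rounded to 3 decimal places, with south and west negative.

63.000, 10.000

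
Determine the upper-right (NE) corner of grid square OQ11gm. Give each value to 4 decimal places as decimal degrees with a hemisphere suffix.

71.5417° N, 102.5833° E

Field O=14, Q=16: +14·20° lon, +16·10° lat → SW at lon 100°, lat 70°.
Square 1, 1: +1·2° lon, +1·1° lat → SW at lon 102°, lat 71°.
Subsquare g=6, m=12: +6·0.0833333° lon, +12·0.0416667° lat → SW at lon 102.5°, lat 71.5°.
Cell spans 0.0833333° lon × 0.0416667° lat. NE corner is SW corner plus one full cell.
latitude 71.5417° N, longitude 102.5833° E.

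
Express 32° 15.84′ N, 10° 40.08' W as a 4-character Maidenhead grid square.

IM42

Offset from 180°W / 90°S: lon 169.33°, lat 122.26°.
Field: 169.33/20 → 8 → I, 122.26/10 → 12 → M; chars IM.
Square: 9.33/2 → 4, 2.26/1 → 2; chars 42.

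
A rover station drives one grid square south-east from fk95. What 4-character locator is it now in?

GK04

Longitude square 9; +1 → 10, wraps to 0, carry into field.
Longitude field F = 5; +1 → 6 = G.
Latitude square 5; −1 → 4.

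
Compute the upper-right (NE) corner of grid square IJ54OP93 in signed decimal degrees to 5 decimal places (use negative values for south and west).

4.64167, -8.75000

Field I=8, J=9: +8·20° lon, +9·10° lat → SW at lon -20°, lat 0°.
Square 5, 4: +5·2° lon, +4·1° lat → SW at lon -10°, lat 4°.
Subsquare o=14, p=15: +14·0.0833333° lon, +15·0.0416667° lat → SW at lon -8.83333°, lat 4.625°.
Extended square 9, 3: +9·0.00833333° lon, +3·0.00416667° lat → SW at lon -8.75833°, lat 4.6375°.
Cell spans 0.00833333° lon × 0.00416667° lat. NE corner is SW corner plus one full cell.
latitude 4.64167, longitude -8.75000.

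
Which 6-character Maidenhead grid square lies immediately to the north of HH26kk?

HH26kl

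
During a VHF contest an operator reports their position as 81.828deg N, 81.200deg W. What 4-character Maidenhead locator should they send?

ER91

Offset from 180°W / 90°S: lon 98.80°, lat 171.83°.
Field: 98.80/20 → 4 → E, 171.83/10 → 17 → R; chars ER.
Square: 18.80/2 → 9, 1.83/1 → 1; chars 91.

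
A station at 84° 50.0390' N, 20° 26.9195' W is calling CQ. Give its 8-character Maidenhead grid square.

Add 180° to longitude and 90° to latitude: 159.55134, 174.83398.
Field: 159.55134/20 → 7 → H, 174.83398/10 → 17 → R; chars HR.
Square: 19.55134/2 → 9, 4.83398/1 → 4; chars 94.
Subsquare: 1.55134/0.0833333 → 18 → s, 0.83398/0.0416667 → 20 → u; chars su.
Extended square: 0.05134/0.00833333 → 6, 0.00065/0.00416667 → 0; chars 60.

HR94su60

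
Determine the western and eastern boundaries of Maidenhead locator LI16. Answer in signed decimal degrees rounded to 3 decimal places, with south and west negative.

42.000, 44.000

Field L=11, I=8: +11·20° lon, +8·10° lat → SW at lon 40°, lat -10°.
Square 1, 6: +1·2° lon, +6·1° lat → SW at lon 42°, lat -4°.
Cell spans 2° lon × 1° lat.
west 42.000, east 44.000.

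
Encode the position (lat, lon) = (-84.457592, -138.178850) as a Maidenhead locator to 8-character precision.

CA05vn80

Offset from 180°W / 90°S: lon 41.82115°, lat 5.54241°.
Field: 41.82115/20 → 2 → C, 5.54241/10 → 0 → A; chars CA.
Square: 1.82115/2 → 0, 5.54241/1 → 5; chars 05.
Subsquare: 1.82115/0.0833333 → 21 → v, 0.54241/0.0416667 → 13 → n; chars vn.
Extended square: 0.07115/0.00833333 → 8, 0.00074/0.00416667 → 0; chars 80.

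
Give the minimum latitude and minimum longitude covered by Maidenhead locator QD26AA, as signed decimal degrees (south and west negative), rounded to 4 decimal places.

-54.0000, 144.0000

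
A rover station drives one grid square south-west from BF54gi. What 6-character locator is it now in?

BF54fh

Longitude subsquare g = 6; −1 → 5 = f.
Latitude subsquare i = 8; −1 → 7 = h.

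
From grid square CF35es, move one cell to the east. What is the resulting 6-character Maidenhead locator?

Longitude subsquare e = 4; +1 → 5 = f.
The latitude characters are unchanged.

CF35fs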